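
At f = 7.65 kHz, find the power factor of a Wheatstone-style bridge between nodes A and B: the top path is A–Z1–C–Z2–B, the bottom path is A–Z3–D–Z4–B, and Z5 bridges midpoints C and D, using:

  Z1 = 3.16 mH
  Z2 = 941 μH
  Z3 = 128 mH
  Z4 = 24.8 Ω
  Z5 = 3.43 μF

Step 1 — Angular frequency: ω = 2π·f = 2π·7650 = 4.807e+04 rad/s.
Step 2 — Component impedances:
  Z1: Z = jωL = j·4.807e+04·0.00316 = 0 + j151.9 Ω
  Z2: Z = jωL = j·4.807e+04·0.000941 = 0 + j45.23 Ω
  Z3: Z = jωL = j·4.807e+04·0.128 = 0 + j6152 Ω
  Z4: Z = R = 24.8 Ω
  Z5: Z = 1/(jωC) = -j/(ω·C) = 0 - j6.065 Ω
Step 3 — Bridge requires nodal analysis (the Z5 bridge couples midpoints C and D, so the two paths cannot be reduced to a simple series/parallel combination). Setting node B to ground and injecting 1 A at node A, the 3-node admittance system at A, C, D solves to V_A = Z_AB = 23.46 + j156.4 Ω = 158.2∠81.5° Ω.
Step 4 — Power factor: PF = cos(φ) = Re(Z)/|Z| = 23.46/158.2 = 0.1483.
Step 5 — Type: Im(Z) = 156.4 ⇒ lagging (phase φ = 81.5°).

PF = 0.1483 (lagging, φ = 81.5°)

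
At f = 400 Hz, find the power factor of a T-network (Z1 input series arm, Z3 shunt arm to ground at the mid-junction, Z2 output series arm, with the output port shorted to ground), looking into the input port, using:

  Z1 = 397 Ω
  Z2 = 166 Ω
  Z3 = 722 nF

Step 1 — Angular frequency: ω = 2π·f = 2π·400 = 2513 rad/s.
Step 2 — Component impedances:
  Z1: Z = R = 397 Ω
  Z2: Z = R = 166 Ω
  Z3: Z = 1/(jωC) = -j/(ω·C) = 0 - j551.1 Ω
Step 3 — With the output port shorted to ground, the output series arm Z2 runs from the junction to ground; the shunt arm Z3 also runs from the junction to ground. They appear in parallel: Z3 || Z2 = 152.2 - j45.84 Ω.
Step 4 — Series with input arm Z1: Z_in = Z1 + (Z3 || Z2) = 549.2 - j45.84 Ω = 551.1∠-4.8° Ω.
Step 5 — Power factor: PF = cos(φ) = Re(Z)/|Z| = 549.19/551.1 = 0.9965.
Step 6 — Type: Im(Z) = -45.84 ⇒ leading (phase φ = -4.8°).

PF = 0.9965 (leading, φ = -4.8°)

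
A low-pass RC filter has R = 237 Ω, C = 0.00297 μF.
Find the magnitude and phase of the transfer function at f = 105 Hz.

Step 1 — Angular frequency: ω = 2π·105 = 659.7 rad/s.
Step 2 — Transfer function: H(jω) = 1/(1 + jωRC).
Step 3 — Denominator: 1 + jωRC = 1 + j·659.7·237·2.97e-09 = 1 + j0.0004644.
Step 4 — H = 1 - j0.0004644.
Step 5 — Magnitude: |H| = 1 (-0.0 dB); phase: φ = -0.0°.

|H| = 1 (-0.0 dB), φ = -0.0°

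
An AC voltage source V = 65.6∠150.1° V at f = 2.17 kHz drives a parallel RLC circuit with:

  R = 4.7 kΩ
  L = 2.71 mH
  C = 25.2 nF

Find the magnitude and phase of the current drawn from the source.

Step 1 — Angular frequency: ω = 2π·f = 2π·2170 = 1.363e+04 rad/s.
Step 2 — Component impedances:
  R: Z = R = 4700 Ω
  L: Z = jωL = j·1.363e+04·0.00271 = 0 + j36.95 Ω
  C: Z = 1/(jωC) = -j/(ω·C) = 0 - j2910 Ω
Step 3 — Parallel combination: 1/Z_total = 1/R + 1/L + 1/C; Z_total = 0.298 + j37.42 Ω = 37.42∠89.5° Ω.
Step 4 — Source phasor: V = 65.6∠150.1° V = -56.87 + j32.7 V.
Step 5 — Ohm's law: I = V / Z_total = (-56.87 + j32.7) / (0.298 + j37.42) = 0.8617 + j1.527 A.
Step 6 — Convert to polar: |I| = 1.753 A, ∠I = 60.6°.

I = 1.753∠60.6° A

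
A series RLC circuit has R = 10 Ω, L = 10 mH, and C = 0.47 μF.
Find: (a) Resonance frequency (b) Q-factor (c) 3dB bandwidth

Step 1 — Resonance: ω₀ = 1/√(LC) = 1/√(0.01·4.7e-07) = 1.459e+04 rad/s.
Step 2 — f₀ = ω₀/(2π) = 2322 Hz.
Step 3 — Series Q: Q = ω₀L/R = 1.459e+04·0.01/10 = 14.59.
Step 4 — Bandwidth: Δω = ω₀/Q = 1000 rad/s; BW = Δω/(2π) = 159.2 Hz.

(a) f₀ = 2322 Hz  (b) Q = 14.59  (c) BW = 159.2 Hz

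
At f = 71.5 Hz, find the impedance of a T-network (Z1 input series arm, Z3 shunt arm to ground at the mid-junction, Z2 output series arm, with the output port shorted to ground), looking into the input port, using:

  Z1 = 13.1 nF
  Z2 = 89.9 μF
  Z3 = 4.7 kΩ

Step 1 — Angular frequency: ω = 2π·f = 2π·71.5 = 449.2 rad/s.
Step 2 — Component impedances:
  Z1: Z = 1/(jωC) = -j/(ω·C) = 0 - j1.699e+05 Ω
  Z2: Z = 1/(jωC) = -j/(ω·C) = 0 - j24.76 Ω
  Z3: Z = R = 4700 Ω
Step 3 — With the output port shorted to ground, the output series arm Z2 runs from the junction to ground; the shunt arm Z3 also runs from the junction to ground. They appear in parallel: Z3 || Z2 = 0.1304 - j24.76 Ω.
Step 4 — Series with input arm Z1: Z_in = Z1 + (Z3 || Z2) = 0.1304 - j1.699e+05 Ω = 1.699e+05∠-90.0° Ω.

Z = 0.1304 - j1.699e+05 Ω = 1.699e+05∠-90.0° Ω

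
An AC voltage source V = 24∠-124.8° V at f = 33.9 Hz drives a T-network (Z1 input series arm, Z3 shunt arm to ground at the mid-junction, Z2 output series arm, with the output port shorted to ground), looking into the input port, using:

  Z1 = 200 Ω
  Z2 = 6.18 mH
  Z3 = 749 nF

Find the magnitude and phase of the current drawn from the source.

Step 1 — Angular frequency: ω = 2π·f = 2π·33.9 = 213 rad/s.
Step 2 — Component impedances:
  Z1: Z = R = 200 Ω
  Z2: Z = jωL = j·213·0.00618 = 0 + j1.316 Ω
  Z3: Z = 1/(jωC) = -j/(ω·C) = 0 - j6268 Ω
Step 3 — With the output port shorted to ground, the output series arm Z2 runs from the junction to ground; the shunt arm Z3 also runs from the junction to ground. They appear in parallel: Z3 || Z2 = 0 + j1.317 Ω.
Step 4 — Series with input arm Z1: Z_in = Z1 + (Z3 || Z2) = 200 + j1.317 Ω = 200∠0.4° Ω.
Step 5 — Source phasor: V = 24∠-124.8° V = -13.7 - j19.71 V.
Step 6 — Ohm's law: I = V / Z_total = (-13.7 - j19.71) / (200 + j1.317) = -0.06913 - j0.09808 A.
Step 7 — Convert to polar: |I| = 0.12 A, ∠I = -125.2°.

I = 0.12∠-125.2° A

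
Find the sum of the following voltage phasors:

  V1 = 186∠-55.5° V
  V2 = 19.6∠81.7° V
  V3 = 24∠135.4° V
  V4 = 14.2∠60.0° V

Step 1 — Convert each phasor to rectangular form:
  V1 = 186·(cos(-55.5°) + j·sin(-55.5°)) = 105.4 - j153.3 V
  V2 = 19.6·(cos(81.7°) + j·sin(81.7°)) = 2.829 + j19.39 V
  V3 = 24·(cos(135.4°) + j·sin(135.4°)) = -17.09 + j16.85 V
  V4 = 14.2·(cos(60.0°) + j·sin(60.0°)) = 7.1 + j12.3 V
Step 2 — Sum components: V_total = 98.19 - j104.7 V.
Step 3 — Convert to polar: |V_total| = 143.6 V, ∠V_total = -46.8°.

V_total = 143.6∠-46.8° V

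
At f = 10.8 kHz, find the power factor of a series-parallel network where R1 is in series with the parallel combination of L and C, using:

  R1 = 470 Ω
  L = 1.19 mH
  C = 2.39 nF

Step 1 — Angular frequency: ω = 2π·f = 2π·1.08e+04 = 6.786e+04 rad/s.
Step 2 — Component impedances:
  R1: Z = R = 470 Ω
  L: Z = jωL = j·6.786e+04·0.00119 = 0 + j80.75 Ω
  C: Z = 1/(jωC) = -j/(ω·C) = 0 - j6166 Ω
Step 3 — Parallel branch: L || C = 1/(1/L + 1/C) = 0 + j81.82 Ω.
Step 4 — Series with R1: Z_total = R1 + (L || C) = 470 + j81.82 Ω = 477.1∠9.9° Ω.
Step 5 — Power factor: PF = cos(φ) = Re(Z)/|Z| = 470/477.07 = 0.9852.
Step 6 — Type: Im(Z) = 81.82 ⇒ lagging (phase φ = 9.9°).

PF = 0.9852 (lagging, φ = 9.9°)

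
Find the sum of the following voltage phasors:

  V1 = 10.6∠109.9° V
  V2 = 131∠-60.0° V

Step 1 — Convert each phasor to rectangular form:
  V1 = 10.6·(cos(109.9°) + j·sin(109.9°)) = -3.608 + j9.967 V
  V2 = 131·(cos(-60.0°) + j·sin(-60.0°)) = 65.5 - j113.4 V
Step 2 — Sum components: V_total = 61.89 - j103.5 V.
Step 3 — Convert to polar: |V_total| = 120.6 V, ∠V_total = -59.1°.

V_total = 120.6∠-59.1° V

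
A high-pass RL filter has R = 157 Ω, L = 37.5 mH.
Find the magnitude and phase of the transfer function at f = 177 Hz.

Step 1 — Angular frequency: ω = 2π·177 = 1112 rad/s.
Step 2 — Transfer function: H(jω) = jωL/(R + jωL).
Step 3 — Numerator jωL = j·41.7; denominator R + jωL = 157 + j41.7.
Step 4 — H = 0.06591 + j0.2481.
Step 5 — Magnitude: |H| = 0.2567 (-11.8 dB); phase: φ = 75.1°.

|H| = 0.2567 (-11.8 dB), φ = 75.1°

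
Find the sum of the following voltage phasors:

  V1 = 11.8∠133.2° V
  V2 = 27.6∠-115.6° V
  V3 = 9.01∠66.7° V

Step 1 — Convert each phasor to rectangular form:
  V1 = 11.8·(cos(133.2°) + j·sin(133.2°)) = -8.078 + j8.602 V
  V2 = 27.6·(cos(-115.6°) + j·sin(-115.6°)) = -11.93 - j24.89 V
  V3 = 9.01·(cos(66.7°) + j·sin(66.7°)) = 3.564 + j8.275 V
Step 2 — Sum components: V_total = -16.44 - j8.014 V.
Step 3 — Convert to polar: |V_total| = 18.29 V, ∠V_total = -154.0°.

V_total = 18.29∠-154.0° V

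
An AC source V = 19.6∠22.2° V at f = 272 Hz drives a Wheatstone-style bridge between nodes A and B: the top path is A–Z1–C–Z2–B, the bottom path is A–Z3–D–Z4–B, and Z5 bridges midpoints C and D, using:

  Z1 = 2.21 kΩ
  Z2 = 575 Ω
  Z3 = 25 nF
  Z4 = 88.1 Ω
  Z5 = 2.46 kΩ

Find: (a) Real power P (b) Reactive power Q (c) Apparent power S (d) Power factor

Step 1 — Angular frequency: ω = 2π·f = 2π·272 = 1709 rad/s.
Step 2 — Component impedances:
  Z1: Z = R = 2210 Ω
  Z2: Z = R = 575 Ω
  Z3: Z = 1/(jωC) = -j/(ω·C) = 0 - j2.341e+04 Ω
  Z4: Z = R = 88.1 Ω
  Z5: Z = R = 2460 Ω
Step 3 — Bridge requires nodal analysis (the Z5 bridge couples midpoints C and D, so the two paths cannot be reduced to a simple series/parallel combination). Setting node B to ground and injecting 1 A at node A, the 3-node admittance system at A, C, D solves to V_A = Z_AB = 2644 - j298.9 Ω = 2661∠-6.4° Ω.
Step 4 — Source phasor: V = 19.6∠22.2° V = 18.15 + j7.406 V.
Step 5 — Current: I = V / Z = 0.006464 + j0.003531 A = 0.007365∠28.6° A.
Step 6 — Complex power: S = V·I* = 0.1434 - j0.01622 VA.
Step 7 — Real power: P = Re(S) = 0.1434 W.
Step 8 — Reactive power: Q = Im(S) = -0.01622 VAR.
Step 9 — Apparent power: |S| = 0.1444 VA.
Step 10 — Power factor: PF = P/|S| = 0.9937 (leading).

(a) P = 0.1434 W  (b) Q = -0.01622 VAR  (c) S = 0.1444 VA  (d) PF = 0.9937 (leading)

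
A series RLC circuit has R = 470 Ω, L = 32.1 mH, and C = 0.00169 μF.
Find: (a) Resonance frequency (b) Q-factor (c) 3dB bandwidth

Step 1 — Resonance: ω₀ = 1/√(LC) = 1/√(0.0321·1.69e-09) = 1.358e+05 rad/s.
Step 2 — f₀ = ω₀/(2π) = 2.161e+04 Hz.
Step 3 — Series Q: Q = ω₀L/R = 1.358e+05·0.0321/470 = 9.273.
Step 4 — Bandwidth: Δω = ω₀/Q = 1.464e+04 rad/s; BW = Δω/(2π) = 2330 Hz.

(a) f₀ = 2.161e+04 Hz  (b) Q = 9.273  (c) BW = 2330 Hz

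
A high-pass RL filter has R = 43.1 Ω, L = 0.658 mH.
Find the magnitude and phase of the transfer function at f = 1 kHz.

Step 1 — Angular frequency: ω = 2π·1000 = 6283 rad/s.
Step 2 — Transfer function: H(jω) = jωL/(R + jωL).
Step 3 — Numerator jωL = j·4.134; denominator R + jωL = 43.1 + j4.134.
Step 4 — H = 0.009118 + j0.09505.
Step 5 — Magnitude: |H| = 0.09549 (-20.4 dB); phase: φ = 84.5°.

|H| = 0.09549 (-20.4 dB), φ = 84.5°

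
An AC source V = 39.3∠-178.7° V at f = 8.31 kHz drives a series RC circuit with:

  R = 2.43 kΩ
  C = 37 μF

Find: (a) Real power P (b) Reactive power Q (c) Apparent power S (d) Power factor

Step 1 — Angular frequency: ω = 2π·f = 2π·8310 = 5.221e+04 rad/s.
Step 2 — Component impedances:
  R: Z = R = 2430 Ω
  C: Z = 1/(jωC) = -j/(ω·C) = 0 - j0.5176 Ω
Step 3 — Series combination: Z_total = R + C = 2430 - j0.5176 Ω = 2430∠-0.0° Ω.
Step 4 — Source phasor: V = 39.3∠-178.7° V = -39.29 - j0.8916 V.
Step 5 — Current: I = V / Z = -0.01617 - j0.0003704 A = 0.01617∠-178.7° A.
Step 6 — Complex power: S = V·I* = 0.6356 - j0.0001354 VA.
Step 7 — Real power: P = Re(S) = 0.6356 W.
Step 8 — Reactive power: Q = Im(S) = -0.0001354 VAR.
Step 9 — Apparent power: |S| = 0.6356 VA.
Step 10 — Power factor: PF = P/|S| = 1 (leading).

(a) P = 0.6356 W  (b) Q = -0.0001354 VAR  (c) S = 0.6356 VA  (d) PF = 1 (leading)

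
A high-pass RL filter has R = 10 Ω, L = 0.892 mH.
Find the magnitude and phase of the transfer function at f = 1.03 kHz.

Step 1 — Angular frequency: ω = 2π·1030 = 6472 rad/s.
Step 2 — Transfer function: H(jω) = jωL/(R + jωL).
Step 3 — Numerator jωL = j·5.773; denominator R + jωL = 10 + j5.773.
Step 4 — H = 0.25 + j0.433.
Step 5 — Magnitude: |H| = 0.5 (-6.0 dB); phase: φ = 60.0°.

|H| = 0.5 (-6.0 dB), φ = 60.0°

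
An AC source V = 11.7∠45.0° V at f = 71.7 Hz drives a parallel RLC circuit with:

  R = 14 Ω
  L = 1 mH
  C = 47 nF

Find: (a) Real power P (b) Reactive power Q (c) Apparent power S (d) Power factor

Step 1 — Angular frequency: ω = 2π·f = 2π·71.7 = 450.5 rad/s.
Step 2 — Component impedances:
  R: Z = R = 14 Ω
  L: Z = jωL = j·450.5·0.001 = 0 + j0.4505 Ω
  C: Z = 1/(jωC) = -j/(ω·C) = 0 - j4.723e+04 Ω
Step 3 — Parallel combination: 1/Z_total = 1/R + 1/L + 1/C; Z_total = 0.01448 + j0.45 Ω = 0.4503∠88.2° Ω.
Step 4 — Source phasor: V = 11.7∠45.0° V = 8.273 + j8.273 V.
Step 5 — Current: I = V / Z = 18.95 - j17.77 A = 25.98∠-43.2° A.
Step 6 — Complex power: S = V·I* = 9.778 + j303.9 VA.
Step 7 — Real power: P = Re(S) = 9.778 W.
Step 8 — Reactive power: Q = Im(S) = 303.9 VAR.
Step 9 — Apparent power: |S| = 304 VA.
Step 10 — Power factor: PF = P/|S| = 0.03216 (lagging).

(a) P = 9.778 W  (b) Q = 303.9 VAR  (c) S = 304 VA  (d) PF = 0.03216 (lagging)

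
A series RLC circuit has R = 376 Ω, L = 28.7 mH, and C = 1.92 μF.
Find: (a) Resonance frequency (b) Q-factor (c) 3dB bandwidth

Step 1 — Resonance: ω₀ = 1/√(LC) = 1/√(0.0287·1.92e-06) = 4260 rad/s.
Step 2 — f₀ = ω₀/(2π) = 678 Hz.
Step 3 — Series Q: Q = ω₀L/R = 4260·0.0287/376 = 0.3252.
Step 4 — Bandwidth: Δω = ω₀/Q = 1.31e+04 rad/s; BW = Δω/(2π) = 2085 Hz.

(a) f₀ = 678 Hz  (b) Q = 0.3252  (c) BW = 2085 Hz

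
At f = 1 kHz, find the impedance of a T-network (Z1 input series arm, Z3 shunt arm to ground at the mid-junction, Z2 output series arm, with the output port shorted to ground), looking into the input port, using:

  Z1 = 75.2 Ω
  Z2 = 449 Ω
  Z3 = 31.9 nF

Step 1 — Angular frequency: ω = 2π·f = 2π·1000 = 6283 rad/s.
Step 2 — Component impedances:
  Z1: Z = R = 75.2 Ω
  Z2: Z = R = 449 Ω
  Z3: Z = 1/(jωC) = -j/(ω·C) = 0 - j4989 Ω
Step 3 — With the output port shorted to ground, the output series arm Z2 runs from the junction to ground; the shunt arm Z3 also runs from the junction to ground. They appear in parallel: Z3 || Z2 = 445.4 - j40.08 Ω.
Step 4 — Series with input arm Z1: Z_in = Z1 + (Z3 || Z2) = 520.6 - j40.08 Ω = 522.1∠-4.4° Ω.

Z = 520.6 - j40.08 Ω = 522.1∠-4.4° Ω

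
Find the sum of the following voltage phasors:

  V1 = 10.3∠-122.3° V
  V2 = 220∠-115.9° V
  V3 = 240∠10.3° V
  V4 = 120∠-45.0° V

Step 1 — Convert each phasor to rectangular form:
  V1 = 10.3·(cos(-122.3°) + j·sin(-122.3°)) = -5.504 - j8.706 V
  V2 = 220·(cos(-115.9°) + j·sin(-115.9°)) = -96.1 - j197.9 V
  V3 = 240·(cos(10.3°) + j·sin(10.3°)) = 236.1 + j42.91 V
  V4 = 120·(cos(-45.0°) + j·sin(-45.0°)) = 84.85 - j84.85 V
Step 2 — Sum components: V_total = 219.4 - j248.5 V.
Step 3 — Convert to polar: |V_total| = 331.5 V, ∠V_total = -48.6°.

V_total = 331.5∠-48.6° V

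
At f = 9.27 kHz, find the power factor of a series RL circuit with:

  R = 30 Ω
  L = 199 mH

Step 1 — Angular frequency: ω = 2π·f = 2π·9270 = 5.825e+04 rad/s.
Step 2 — Component impedances:
  R: Z = R = 30 Ω
  L: Z = jωL = j·5.825e+04·0.199 = 0 + j1.159e+04 Ω
Step 3 — Series combination: Z_total = R + L = 30 + j1.159e+04 Ω = 1.159e+04∠89.9° Ω.
Step 4 — Power factor: PF = cos(φ) = Re(Z)/|Z| = 30/1.159e+04 = 0.002588.
Step 5 — Type: Im(Z) = 1.159e+04 ⇒ lagging (phase φ = 89.9°).

PF = 0.002588 (lagging, φ = 89.9°)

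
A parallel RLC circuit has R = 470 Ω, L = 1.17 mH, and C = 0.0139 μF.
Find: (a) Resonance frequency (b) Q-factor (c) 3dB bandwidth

Step 1 — Resonance: ω₀ = 1/√(LC) = 1/√(0.00117·1.39e-08) = 2.48e+05 rad/s.
Step 2 — f₀ = ω₀/(2π) = 3.947e+04 Hz.
Step 3 — Parallel Q: Q = R/(ω₀L) = 470/(2.48e+05·0.00117) = 1.62.
Step 4 — Bandwidth: Δω = ω₀/Q = 1.531e+05 rad/s; BW = Δω/(2π) = 2.436e+04 Hz.

(a) f₀ = 3.947e+04 Hz  (b) Q = 1.62  (c) BW = 2.436e+04 Hz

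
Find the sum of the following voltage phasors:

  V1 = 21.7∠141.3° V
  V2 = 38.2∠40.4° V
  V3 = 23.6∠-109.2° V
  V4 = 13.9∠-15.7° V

Step 1 — Convert each phasor to rectangular form:
  V1 = 21.7·(cos(141.3°) + j·sin(141.3°)) = -16.94 + j13.57 V
  V2 = 38.2·(cos(40.4°) + j·sin(40.4°)) = 29.09 + j24.76 V
  V3 = 23.6·(cos(-109.2°) + j·sin(-109.2°)) = -7.761 - j22.29 V
  V4 = 13.9·(cos(-15.7°) + j·sin(-15.7°)) = 13.38 - j3.761 V
Step 2 — Sum components: V_total = 17.78 + j12.28 V.
Step 3 — Convert to polar: |V_total| = 21.6 V, ∠V_total = 34.6°.

V_total = 21.6∠34.6° V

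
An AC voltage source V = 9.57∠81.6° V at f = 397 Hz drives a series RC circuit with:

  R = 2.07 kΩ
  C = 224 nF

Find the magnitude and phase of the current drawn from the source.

Step 1 — Angular frequency: ω = 2π·f = 2π·397 = 2494 rad/s.
Step 2 — Component impedances:
  R: Z = R = 2070 Ω
  C: Z = 1/(jωC) = -j/(ω·C) = 0 - j1790 Ω
Step 3 — Series combination: Z_total = R + C = 2070 - j1790 Ω = 2736∠-40.8° Ω.
Step 4 — Source phasor: V = 9.57∠81.6° V = 1.398 + j9.467 V.
Step 5 — Ohm's law: I = V / Z_total = (1.398 + j9.467) / (2070 - j1790) = -0.001876 + j0.002951 A.
Step 6 — Convert to polar: |I| = 0.003497 A, ∠I = 122.4°.

I = 0.003497∠122.4° A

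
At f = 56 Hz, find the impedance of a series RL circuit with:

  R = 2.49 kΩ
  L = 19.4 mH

Step 1 — Angular frequency: ω = 2π·f = 2π·56 = 351.9 rad/s.
Step 2 — Component impedances:
  R: Z = R = 2490 Ω
  L: Z = jωL = j·351.9·0.0194 = 0 + j6.826 Ω
Step 3 — Series combination: Z_total = R + L = 2490 + j6.826 Ω = 2490∠0.2° Ω.

Z = 2490 + j6.826 Ω = 2490∠0.2° Ω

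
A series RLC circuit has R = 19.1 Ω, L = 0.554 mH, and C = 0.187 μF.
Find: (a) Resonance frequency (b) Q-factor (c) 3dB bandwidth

Step 1 — Resonance condition Im(Z)=0 gives ω₀ = 1/√(LC).
Step 2 — ω₀ = 1/√(0.000554·1.87e-07) = 9.825e+04 rad/s.
Step 3 — f₀ = ω₀/(2π) = 1.564e+04 Hz.
Step 4 — Series Q: Q = ω₀L/R = 9.825e+04·0.000554/19.1 = 2.85.
Step 5 — 3dB bandwidth: Δω = ω₀/Q = 3.448e+04 rad/s; BW = Δω/(2π) = 5487 Hz.

(a) f₀ = 1.564e+04 Hz  (b) Q = 2.85  (c) BW = 5487 Hz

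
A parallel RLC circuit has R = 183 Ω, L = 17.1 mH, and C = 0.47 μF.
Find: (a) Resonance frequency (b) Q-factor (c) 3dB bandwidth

Step 1 — Resonance: ω₀ = 1/√(LC) = 1/√(0.0171·4.7e-07) = 1.115e+04 rad/s.
Step 2 — f₀ = ω₀/(2π) = 1775 Hz.
Step 3 — Parallel Q: Q = R/(ω₀L) = 183/(1.115e+04·0.0171) = 0.9594.
Step 4 — Bandwidth: Δω = ω₀/Q = 1.163e+04 rad/s; BW = Δω/(2π) = 1850 Hz.

(a) f₀ = 1775 Hz  (b) Q = 0.9594  (c) BW = 1850 Hz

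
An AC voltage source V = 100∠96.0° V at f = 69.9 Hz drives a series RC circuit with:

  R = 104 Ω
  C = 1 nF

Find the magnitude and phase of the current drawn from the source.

Step 1 — Angular frequency: ω = 2π·f = 2π·69.9 = 439.2 rad/s.
Step 2 — Component impedances:
  R: Z = R = 104 Ω
  C: Z = 1/(jωC) = -j/(ω·C) = 0 - j2.277e+06 Ω
Step 3 — Series combination: Z_total = R + C = 104 - j2.277e+06 Ω = 2.277e+06∠-90.0° Ω.
Step 4 — Source phasor: V = 100∠96.0° V = -10.45 + j99.45 V.
Step 5 — Ohm's law: I = V / Z_total = (-10.45 + j99.45) / (104 - j2.277e+06) = -4.368e-05 - j4.589e-06 A.
Step 6 — Convert to polar: |I| = 4.392e-05 A, ∠I = -174.0°.

I = 4.392e-05∠-174.0° A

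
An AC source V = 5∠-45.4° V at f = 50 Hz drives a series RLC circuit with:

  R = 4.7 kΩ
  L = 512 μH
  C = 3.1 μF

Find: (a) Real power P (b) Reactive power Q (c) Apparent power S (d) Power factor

Step 1 — Angular frequency: ω = 2π·f = 2π·50 = 314.2 rad/s.
Step 2 — Component impedances:
  R: Z = R = 4700 Ω
  L: Z = jωL = j·314.2·0.000512 = 0 + j0.1608 Ω
  C: Z = 1/(jωC) = -j/(ω·C) = 0 - j1027 Ω
Step 3 — Series combination: Z_total = R + L + C = 4700 - j1027 Ω = 4811∠-12.3° Ω.
Step 4 — Source phasor: V = 5∠-45.4° V = 3.511 - j3.56 V.
Step 5 — Current: I = V / Z = 0.0008709 - j0.0005672 A = 0.001039∠-33.1° A.
Step 6 — Complex power: S = V·I* = 0.005077 - j0.001109 VA.
Step 7 — Real power: P = Re(S) = 0.005077 W.
Step 8 — Reactive power: Q = Im(S) = -0.001109 VAR.
Step 9 — Apparent power: |S| = 0.005197 VA.
Step 10 — Power factor: PF = P/|S| = 0.977 (leading).

(a) P = 0.005077 W  (b) Q = -0.001109 VAR  (c) S = 0.005197 VA  (d) PF = 0.977 (leading)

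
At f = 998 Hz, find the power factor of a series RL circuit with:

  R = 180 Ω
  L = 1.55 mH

Step 1 — Angular frequency: ω = 2π·f = 2π·998 = 6271 rad/s.
Step 2 — Component impedances:
  R: Z = R = 180 Ω
  L: Z = jωL = j·6271·0.00155 = 0 + j9.719 Ω
Step 3 — Series combination: Z_total = R + L = 180 + j9.719 Ω = 180.3∠3.1° Ω.
Step 4 — Power factor: PF = cos(φ) = Re(Z)/|Z| = 180/180.262 = 0.9985.
Step 5 — Type: Im(Z) = 9.719 ⇒ lagging (phase φ = 3.1°).

PF = 0.9985 (lagging, φ = 3.1°)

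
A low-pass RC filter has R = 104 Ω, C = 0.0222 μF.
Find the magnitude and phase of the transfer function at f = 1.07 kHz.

Step 1 — Angular frequency: ω = 2π·1070 = 6723 rad/s.
Step 2 — Transfer function: H(jω) = 1/(1 + jωRC).
Step 3 — Denominator: 1 + jωRC = 1 + j·6723·104·2.22e-08 = 1 + j0.01552.
Step 4 — H = 0.9998 - j0.01552.
Step 5 — Magnitude: |H| = 0.9999 (-0.0 dB); phase: φ = -0.9°.

|H| = 0.9999 (-0.0 dB), φ = -0.9°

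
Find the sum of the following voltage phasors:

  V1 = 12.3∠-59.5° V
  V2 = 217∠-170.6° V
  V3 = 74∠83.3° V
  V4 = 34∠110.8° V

Step 1 — Convert each phasor to rectangular form:
  V1 = 12.3·(cos(-59.5°) + j·sin(-59.5°)) = 6.243 - j10.6 V
  V2 = 217·(cos(-170.6°) + j·sin(-170.6°)) = -214.1 - j35.44 V
  V3 = 74·(cos(83.3°) + j·sin(83.3°)) = 8.634 + j73.49 V
  V4 = 34·(cos(110.8°) + j·sin(110.8°)) = -12.07 + j31.78 V
Step 2 — Sum components: V_total = -211.3 + j59.24 V.
Step 3 — Convert to polar: |V_total| = 219.4 V, ∠V_total = 164.3°.

V_total = 219.4∠164.3° V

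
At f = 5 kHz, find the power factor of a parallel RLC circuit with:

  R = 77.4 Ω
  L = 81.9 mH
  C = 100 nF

Step 1 — Angular frequency: ω = 2π·f = 2π·5000 = 3.142e+04 rad/s.
Step 2 — Component impedances:
  R: Z = R = 77.4 Ω
  L: Z = jωL = j·3.142e+04·0.0819 = 0 + j2573 Ω
  C: Z = 1/(jωC) = -j/(ω·C) = 0 - j318.3 Ω
Step 3 — Parallel combination: 1/Z_total = 1/R + 1/L + 1/C; Z_total = 74.04 - j15.78 Ω = 75.7∠-12.0° Ω.
Step 4 — Power factor: PF = cos(φ) = Re(Z)/|Z| = 74.039/75.701 = 0.978.
Step 5 — Type: Im(Z) = -15.78 ⇒ leading (phase φ = -12.0°).

PF = 0.978 (leading, φ = -12.0°)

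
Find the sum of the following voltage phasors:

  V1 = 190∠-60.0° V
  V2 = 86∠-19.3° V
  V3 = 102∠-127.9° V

Step 1 — Convert each phasor to rectangular form:
  V1 = 190·(cos(-60.0°) + j·sin(-60.0°)) = 95 - j164.5 V
  V2 = 86·(cos(-19.3°) + j·sin(-19.3°)) = 81.17 - j28.42 V
  V3 = 102·(cos(-127.9°) + j·sin(-127.9°)) = -62.66 - j80.49 V
Step 2 — Sum components: V_total = 113.5 - j273.5 V.
Step 3 — Convert to polar: |V_total| = 296.1 V, ∠V_total = -67.5°.

V_total = 296.1∠-67.5° V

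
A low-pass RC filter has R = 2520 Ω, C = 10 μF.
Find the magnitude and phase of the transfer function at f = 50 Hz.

Step 1 — Angular frequency: ω = 2π·50 = 314.2 rad/s.
Step 2 — Transfer function: H(jω) = 1/(1 + jωRC).
Step 3 — Denominator: 1 + jωRC = 1 + j·314.2·2520·1e-05 = 1 + j7.917.
Step 4 — H = 0.0157 - j0.1243.
Step 5 — Magnitude: |H| = 0.1253 (-18.0 dB); phase: φ = -82.8°.

|H| = 0.1253 (-18.0 dB), φ = -82.8°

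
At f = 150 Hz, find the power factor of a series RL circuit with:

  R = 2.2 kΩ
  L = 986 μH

Step 1 — Angular frequency: ω = 2π·f = 2π·150 = 942.5 rad/s.
Step 2 — Component impedances:
  R: Z = R = 2200 Ω
  L: Z = jωL = j·942.5·0.000986 = 0 + j0.9293 Ω
Step 3 — Series combination: Z_total = R + L = 2200 + j0.9293 Ω = 2200∠0.0° Ω.
Step 4 — Power factor: PF = cos(φ) = Re(Z)/|Z| = 2200/2200 = 1.
Step 5 — Type: Im(Z) = 0.9293 ⇒ lagging (phase φ = 0.0°).

PF = 1 (lagging, φ = 0.0°)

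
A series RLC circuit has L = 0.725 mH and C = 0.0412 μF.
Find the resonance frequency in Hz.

Step 1 — Resonance condition Im(Z)=0 gives ω₀ = 1/√(LC).
Step 2 — ω₀ = 1/√(0.000725·4.12e-08) = 1.83e+05 rad/s.
Step 3 — f₀ = ω₀/(2π) = 2.912e+04 Hz.

f₀ = 2.912e+04 Hz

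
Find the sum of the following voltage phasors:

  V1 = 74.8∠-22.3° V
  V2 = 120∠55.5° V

Step 1 — Convert each phasor to rectangular form:
  V1 = 74.8·(cos(-22.3°) + j·sin(-22.3°)) = 69.21 - j28.38 V
  V2 = 120·(cos(55.5°) + j·sin(55.5°)) = 67.97 + j98.9 V
Step 2 — Sum components: V_total = 137.2 + j70.51 V.
Step 3 — Convert to polar: |V_total| = 154.2 V, ∠V_total = 27.2°.

V_total = 154.2∠27.2° V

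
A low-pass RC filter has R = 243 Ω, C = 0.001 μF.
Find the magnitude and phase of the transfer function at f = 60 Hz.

Step 1 — Angular frequency: ω = 2π·60 = 377 rad/s.
Step 2 — Transfer function: H(jω) = 1/(1 + jωRC).
Step 3 — Denominator: 1 + jωRC = 1 + j·377·243·1e-09 = 1 + j9.161e-05.
Step 4 — H = 1 - j9.161e-05.
Step 5 — Magnitude: |H| = 1 (-0.0 dB); phase: φ = -0.0°.

|H| = 1 (-0.0 dB), φ = -0.0°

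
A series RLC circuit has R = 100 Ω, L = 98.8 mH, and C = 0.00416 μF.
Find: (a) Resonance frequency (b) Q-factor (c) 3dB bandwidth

Step 1 — Resonance condition Im(Z)=0 gives ω₀ = 1/√(LC).
Step 2 — ω₀ = 1/√(0.0988·4.16e-09) = 4.933e+04 rad/s.
Step 3 — f₀ = ω₀/(2π) = 7850 Hz.
Step 4 — Series Q: Q = ω₀L/R = 4.933e+04·0.0988/100 = 48.73.
Step 5 — 3dB bandwidth: Δω = ω₀/Q = 1012 rad/s; BW = Δω/(2π) = 161.1 Hz.

(a) f₀ = 7850 Hz  (b) Q = 48.73  (c) BW = 161.1 Hz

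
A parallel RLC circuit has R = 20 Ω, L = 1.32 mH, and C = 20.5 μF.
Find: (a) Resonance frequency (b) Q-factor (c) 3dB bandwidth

Step 1 — Resonance: ω₀ = 1/√(LC) = 1/√(0.00132·2.05e-05) = 6079 rad/s.
Step 2 — f₀ = ω₀/(2π) = 967.5 Hz.
Step 3 — Parallel Q: Q = R/(ω₀L) = 20/(6079·0.00132) = 2.492.
Step 4 — Bandwidth: Δω = ω₀/Q = 2439 rad/s; BW = Δω/(2π) = 388.2 Hz.

(a) f₀ = 967.5 Hz  (b) Q = 2.492  (c) BW = 388.2 Hz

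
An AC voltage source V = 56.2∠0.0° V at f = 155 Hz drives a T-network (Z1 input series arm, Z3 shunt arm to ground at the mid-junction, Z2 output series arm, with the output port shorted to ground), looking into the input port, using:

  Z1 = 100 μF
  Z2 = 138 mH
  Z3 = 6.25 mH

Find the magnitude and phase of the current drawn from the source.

Step 1 — Angular frequency: ω = 2π·f = 2π·155 = 973.9 rad/s.
Step 2 — Component impedances:
  Z1: Z = 1/(jωC) = -j/(ω·C) = 0 - j10.27 Ω
  Z2: Z = jωL = j·973.9·0.138 = 0 + j134.4 Ω
  Z3: Z = jωL = j·973.9·0.00625 = 0 + j6.087 Ω
Step 3 — With the output port shorted to ground, the output series arm Z2 runs from the junction to ground; the shunt arm Z3 also runs from the junction to ground. They appear in parallel: Z3 || Z2 = 0 + j5.823 Ω.
Step 4 — Series with input arm Z1: Z_in = Z1 + (Z3 || Z2) = 0 - j4.445 Ω = 4.445∠-90.0° Ω.
Step 5 — Source phasor: V = 56.2∠0.0° V = 56.2 V.
Step 6 — Ohm's law: I = V / Z_total = (56.2) / (0 - j4.445) = 0 + j12.64 A.
Step 7 — Convert to polar: |I| = 12.64 A, ∠I = 90.0°.

I = 12.64∠90.0° A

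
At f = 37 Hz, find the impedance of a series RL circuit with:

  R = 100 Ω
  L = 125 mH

Step 1 — Angular frequency: ω = 2π·f = 2π·37 = 232.5 rad/s.
Step 2 — Component impedances:
  R: Z = R = 100 Ω
  L: Z = jωL = j·232.5·0.125 = 0 + j29.06 Ω
Step 3 — Series combination: Z_total = R + L = 100 + j29.06 Ω = 104.1∠16.2° Ω.

Z = 100 + j29.06 Ω = 104.1∠16.2° Ω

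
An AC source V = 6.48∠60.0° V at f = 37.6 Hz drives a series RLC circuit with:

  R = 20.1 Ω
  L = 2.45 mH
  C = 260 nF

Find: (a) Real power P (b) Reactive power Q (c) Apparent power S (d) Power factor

Step 1 — Angular frequency: ω = 2π·f = 2π·37.6 = 236.2 rad/s.
Step 2 — Component impedances:
  R: Z = R = 20.1 Ω
  L: Z = jωL = j·236.2·0.00245 = 0 + j0.5788 Ω
  C: Z = 1/(jωC) = -j/(ω·C) = 0 - j1.628e+04 Ω
Step 3 — Series combination: Z_total = R + L + C = 20.1 - j1.628e+04 Ω = 1.628e+04∠-89.9° Ω.
Step 4 — Source phasor: V = 6.48∠60.0° V = 3.24 + j5.612 V.
Step 5 — Current: I = V / Z = -0.0003445 + j0.0001994 A = 0.000398∠149.9° A.
Step 6 — Complex power: S = V·I* = 3.185e-06 - j0.002579 VA.
Step 7 — Real power: P = Re(S) = 3.185e-06 W.
Step 8 — Reactive power: Q = Im(S) = -0.002579 VAR.
Step 9 — Apparent power: |S| = 0.002579 VA.
Step 10 — Power factor: PF = P/|S| = 0.001235 (leading).

(a) P = 3.185e-06 W  (b) Q = -0.002579 VAR  (c) S = 0.002579 VA  (d) PF = 0.001235 (leading)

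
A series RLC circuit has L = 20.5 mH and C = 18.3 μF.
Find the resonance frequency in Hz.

Step 1 — Resonance condition Im(Z)=0 gives ω₀ = 1/√(LC).
Step 2 — ω₀ = 1/√(0.0205·1.83e-05) = 1633 rad/s.
Step 3 — f₀ = ω₀/(2π) = 259.8 Hz.

f₀ = 259.8 Hz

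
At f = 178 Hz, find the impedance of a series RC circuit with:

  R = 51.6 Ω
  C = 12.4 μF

Step 1 — Angular frequency: ω = 2π·f = 2π·178 = 1118 rad/s.
Step 2 — Component impedances:
  R: Z = R = 51.6 Ω
  C: Z = 1/(jωC) = -j/(ω·C) = 0 - j72.11 Ω
Step 3 — Series combination: Z_total = R + C = 51.6 - j72.11 Ω = 88.67∠-54.4° Ω.

Z = 51.6 - j72.11 Ω = 88.67∠-54.4° Ω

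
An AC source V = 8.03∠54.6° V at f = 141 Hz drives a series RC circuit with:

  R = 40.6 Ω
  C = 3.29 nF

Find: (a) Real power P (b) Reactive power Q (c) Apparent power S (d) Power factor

Step 1 — Angular frequency: ω = 2π·f = 2π·141 = 885.9 rad/s.
Step 2 — Component impedances:
  R: Z = R = 40.6 Ω
  C: Z = 1/(jωC) = -j/(ω·C) = 0 - j3.431e+05 Ω
Step 3 — Series combination: Z_total = R + C = 40.6 - j3.431e+05 Ω = 3.431e+05∠-90.0° Ω.
Step 4 — Source phasor: V = 8.03∠54.6° V = 4.652 + j6.545 V.
Step 5 — Current: I = V / Z = -1.908e-05 + j1.356e-05 A = 2.341e-05∠144.6° A.
Step 6 — Complex power: S = V·I* = 2.224e-08 - j0.0001879 VA.
Step 7 — Real power: P = Re(S) = 2.224e-08 W.
Step 8 — Reactive power: Q = Im(S) = -0.0001879 VAR.
Step 9 — Apparent power: |S| = 0.0001879 VA.
Step 10 — Power factor: PF = P/|S| = 0.0001183 (leading).

(a) P = 2.224e-08 W  (b) Q = -0.0001879 VAR  (c) S = 0.0001879 VA  (d) PF = 0.0001183 (leading)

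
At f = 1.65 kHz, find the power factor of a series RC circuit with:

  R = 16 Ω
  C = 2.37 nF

Step 1 — Angular frequency: ω = 2π·f = 2π·1650 = 1.037e+04 rad/s.
Step 2 — Component impedances:
  R: Z = R = 16 Ω
  C: Z = 1/(jωC) = -j/(ω·C) = 0 - j4.07e+04 Ω
Step 3 — Series combination: Z_total = R + C = 16 - j4.07e+04 Ω = 4.07e+04∠-90.0° Ω.
Step 4 — Power factor: PF = cos(φ) = Re(Z)/|Z| = 16/4.07e+04 = 0.0003931.
Step 5 — Type: Im(Z) = -4.07e+04 ⇒ leading (phase φ = -90.0°).

PF = 0.0003931 (leading, φ = -90.0°)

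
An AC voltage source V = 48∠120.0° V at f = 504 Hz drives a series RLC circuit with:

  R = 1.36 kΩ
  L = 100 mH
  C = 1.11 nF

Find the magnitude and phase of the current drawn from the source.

Step 1 — Angular frequency: ω = 2π·f = 2π·504 = 3167 rad/s.
Step 2 — Component impedances:
  R: Z = R = 1360 Ω
  L: Z = jωL = j·3167·0.1 = 0 + j316.7 Ω
  C: Z = 1/(jωC) = -j/(ω·C) = 0 - j2.845e+05 Ω
Step 3 — Series combination: Z_total = R + L + C = 1360 - j2.842e+05 Ω = 2.842e+05∠-89.7° Ω.
Step 4 — Source phasor: V = 48∠120.0° V = -24 + j41.57 V.
Step 5 — Ohm's law: I = V / Z_total = (-24 + j41.57) / (1360 - j2.842e+05) = -0.0001467 - j8.375e-05 A.
Step 6 — Convert to polar: |I| = 0.0001689 A, ∠I = -150.3°.

I = 0.0001689∠-150.3° A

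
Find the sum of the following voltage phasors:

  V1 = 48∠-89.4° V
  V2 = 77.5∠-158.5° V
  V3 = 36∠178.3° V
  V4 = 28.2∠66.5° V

Step 1 — Convert each phasor to rectangular form:
  V1 = 48·(cos(-89.4°) + j·sin(-89.4°)) = 0.5026 - j48 V
  V2 = 77.5·(cos(-158.5°) + j·sin(-158.5°)) = -72.11 - j28.4 V
  V3 = 36·(cos(178.3°) + j·sin(178.3°)) = -35.98 + j1.068 V
  V4 = 28.2·(cos(66.5°) + j·sin(66.5°)) = 11.24 + j25.86 V
Step 2 — Sum components: V_total = -96.34 - j49.47 V.
Step 3 — Convert to polar: |V_total| = 108.3 V, ∠V_total = -152.8°.

V_total = 108.3∠-152.8° V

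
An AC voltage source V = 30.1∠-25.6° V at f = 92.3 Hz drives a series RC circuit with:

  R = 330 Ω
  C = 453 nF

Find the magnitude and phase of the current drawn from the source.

Step 1 — Angular frequency: ω = 2π·f = 2π·92.3 = 579.9 rad/s.
Step 2 — Component impedances:
  R: Z = R = 330 Ω
  C: Z = 1/(jωC) = -j/(ω·C) = 0 - j3806 Ω
Step 3 — Series combination: Z_total = R + C = 330 - j3806 Ω = 3821∠-85.0° Ω.
Step 4 — Source phasor: V = 30.1∠-25.6° V = 27.15 - j13.01 V.
Step 5 — Ohm's law: I = V / Z_total = (27.15 - j13.01) / (330 - j3806) = 0.004005 + j0.006784 A.
Step 6 — Convert to polar: |I| = 0.007878 A, ∠I = 59.4°.

I = 0.007878∠59.4° A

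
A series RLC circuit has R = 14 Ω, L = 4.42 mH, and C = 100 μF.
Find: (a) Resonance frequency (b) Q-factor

Step 1 — Resonance condition Im(Z)=0 gives ω₀ = 1/√(LC).
Step 2 — ω₀ = 1/√(0.00442·0.0001) = 1504 rad/s.
Step 3 — f₀ = ω₀/(2π) = 239.4 Hz.
Step 4 — Series Q: Q = ω₀L/R = 1504·0.00442/14 = 0.4749.

(a) f₀ = 239.4 Hz  (b) Q = 0.4749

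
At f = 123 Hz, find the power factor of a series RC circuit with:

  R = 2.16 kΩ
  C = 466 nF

Step 1 — Angular frequency: ω = 2π·f = 2π·123 = 772.8 rad/s.
Step 2 — Component impedances:
  R: Z = R = 2160 Ω
  C: Z = 1/(jωC) = -j/(ω·C) = 0 - j2777 Ω
Step 3 — Series combination: Z_total = R + C = 2160 - j2777 Ω = 3518∠-52.1° Ω.
Step 4 — Power factor: PF = cos(φ) = Re(Z)/|Z| = 2160/3518 = 0.614.
Step 5 — Type: Im(Z) = -2777 ⇒ leading (phase φ = -52.1°).

PF = 0.614 (leading, φ = -52.1°)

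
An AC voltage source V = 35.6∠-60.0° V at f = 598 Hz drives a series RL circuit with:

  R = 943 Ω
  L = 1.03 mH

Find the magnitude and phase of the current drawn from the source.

Step 1 — Angular frequency: ω = 2π·f = 2π·598 = 3757 rad/s.
Step 2 — Component impedances:
  R: Z = R = 943 Ω
  L: Z = jωL = j·3757·0.00103 = 0 + j3.87 Ω
Step 3 — Series combination: Z_total = R + L = 943 + j3.87 Ω = 943∠0.2° Ω.
Step 4 — Source phasor: V = 35.6∠-60.0° V = 17.8 - j30.83 V.
Step 5 — Ohm's law: I = V / Z_total = (17.8 - j30.83) / (943 + j3.87) = 0.01874 - j0.03277 A.
Step 6 — Convert to polar: |I| = 0.03775 A, ∠I = -60.2°.

I = 0.03775∠-60.2° A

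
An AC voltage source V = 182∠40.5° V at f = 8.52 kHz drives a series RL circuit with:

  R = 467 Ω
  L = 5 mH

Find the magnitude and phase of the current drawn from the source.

Step 1 — Angular frequency: ω = 2π·f = 2π·8520 = 5.353e+04 rad/s.
Step 2 — Component impedances:
  R: Z = R = 467 Ω
  L: Z = jωL = j·5.353e+04·0.005 = 0 + j267.7 Ω
Step 3 — Series combination: Z_total = R + L = 467 + j267.7 Ω = 538.3∠29.8° Ω.
Step 4 — Source phasor: V = 182∠40.5° V = 138.4 + j118.2 V.
Step 5 — Ohm's law: I = V / Z_total = (138.4 + j118.2) / (467 + j267.7) = 0.3323 + j0.06267 A.
Step 6 — Convert to polar: |I| = 0.3381 A, ∠I = 10.7°.

I = 0.3381∠10.7° A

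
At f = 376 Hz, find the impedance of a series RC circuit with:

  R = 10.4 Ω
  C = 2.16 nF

Step 1 — Angular frequency: ω = 2π·f = 2π·376 = 2362 rad/s.
Step 2 — Component impedances:
  R: Z = R = 10.4 Ω
  C: Z = 1/(jωC) = -j/(ω·C) = 0 - j1.96e+05 Ω
Step 3 — Series combination: Z_total = R + C = 10.4 - j1.96e+05 Ω = 1.96e+05∠-90.0° Ω.

Z = 10.4 - j1.96e+05 Ω = 1.96e+05∠-90.0° Ω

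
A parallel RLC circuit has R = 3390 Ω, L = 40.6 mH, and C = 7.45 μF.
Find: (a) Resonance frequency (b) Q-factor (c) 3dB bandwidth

Step 1 — Resonance: ω₀ = 1/√(LC) = 1/√(0.0406·7.45e-06) = 1818 rad/s.
Step 2 — f₀ = ω₀/(2π) = 289.4 Hz.
Step 3 — Parallel Q: Q = R/(ω₀L) = 3390/(1818·0.0406) = 45.92.
Step 4 — Bandwidth: Δω = ω₀/Q = 39.6 rad/s; BW = Δω/(2π) = 6.302 Hz.

(a) f₀ = 289.4 Hz  (b) Q = 45.92  (c) BW = 6.302 Hz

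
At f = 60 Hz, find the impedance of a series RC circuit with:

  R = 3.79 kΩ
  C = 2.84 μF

Step 1 — Angular frequency: ω = 2π·f = 2π·60 = 377 rad/s.
Step 2 — Component impedances:
  R: Z = R = 3790 Ω
  C: Z = 1/(jωC) = -j/(ω·C) = 0 - j934 Ω
Step 3 — Series combination: Z_total = R + C = 3790 - j934 Ω = 3903∠-13.8° Ω.

Z = 3790 - j934 Ω = 3903∠-13.8° Ω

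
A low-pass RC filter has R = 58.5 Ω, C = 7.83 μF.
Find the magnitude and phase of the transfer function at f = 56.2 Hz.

Step 1 — Angular frequency: ω = 2π·56.2 = 353.1 rad/s.
Step 2 — Transfer function: H(jω) = 1/(1 + jωRC).
Step 3 — Denominator: 1 + jωRC = 1 + j·353.1·58.5·7.83e-06 = 1 + j0.1617.
Step 4 — H = 0.9745 - j0.1576.
Step 5 — Magnitude: |H| = 0.9872 (-0.1 dB); phase: φ = -9.2°.

|H| = 0.9872 (-0.1 dB), φ = -9.2°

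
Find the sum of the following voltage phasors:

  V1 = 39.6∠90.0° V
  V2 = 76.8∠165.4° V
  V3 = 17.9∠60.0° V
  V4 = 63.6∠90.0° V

Step 1 — Convert each phasor to rectangular form:
  V1 = 39.6·(cos(90.0°) + j·sin(90.0°)) = 0 + j39.6 V
  V2 = 76.8·(cos(165.4°) + j·sin(165.4°)) = -74.32 + j19.36 V
  V3 = 17.9·(cos(60.0°) + j·sin(60.0°)) = 8.95 + j15.5 V
  V4 = 63.6·(cos(90.0°) + j·sin(90.0°)) = 0 + j63.6 V
Step 2 — Sum components: V_total = -65.37 + j138.1 V.
Step 3 — Convert to polar: |V_total| = 152.8 V, ∠V_total = 115.3°.

V_total = 152.8∠115.3° V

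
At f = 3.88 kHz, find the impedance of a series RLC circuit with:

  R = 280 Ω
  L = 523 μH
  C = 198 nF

Step 1 — Angular frequency: ω = 2π·f = 2π·3880 = 2.438e+04 rad/s.
Step 2 — Component impedances:
  R: Z = R = 280 Ω
  L: Z = jωL = j·2.438e+04·0.000523 = 0 + j12.75 Ω
  C: Z = 1/(jωC) = -j/(ω·C) = 0 - j207.2 Ω
Step 3 — Series combination: Z_total = R + L + C = 280 - j194.4 Ω = 340.9∠-34.8° Ω.

Z = 280 - j194.4 Ω = 340.9∠-34.8° Ω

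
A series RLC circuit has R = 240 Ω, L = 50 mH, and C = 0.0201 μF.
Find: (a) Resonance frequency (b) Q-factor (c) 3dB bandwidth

Step 1 — Resonance: ω₀ = 1/√(LC) = 1/√(0.05·2.01e-08) = 3.154e+04 rad/s.
Step 2 — f₀ = ω₀/(2π) = 5020 Hz.
Step 3 — Series Q: Q = ω₀L/R = 3.154e+04·0.05/240 = 6.572.
Step 4 — Bandwidth: Δω = ω₀/Q = 4800 rad/s; BW = Δω/(2π) = 763.9 Hz.

(a) f₀ = 5020 Hz  (b) Q = 6.572  (c) BW = 763.9 Hz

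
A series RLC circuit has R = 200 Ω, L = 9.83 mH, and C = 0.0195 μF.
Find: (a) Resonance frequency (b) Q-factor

Step 1 — Resonance condition Im(Z)=0 gives ω₀ = 1/√(LC).
Step 2 — ω₀ = 1/√(0.00983·1.95e-08) = 7.223e+04 rad/s.
Step 3 — f₀ = ω₀/(2π) = 1.15e+04 Hz.
Step 4 — Series Q: Q = ω₀L/R = 7.223e+04·0.00983/200 = 3.55.

(a) f₀ = 1.15e+04 Hz  (b) Q = 3.55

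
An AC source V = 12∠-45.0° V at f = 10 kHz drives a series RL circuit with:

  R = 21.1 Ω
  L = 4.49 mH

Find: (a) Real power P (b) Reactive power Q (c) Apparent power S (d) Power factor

Step 1 — Angular frequency: ω = 2π·f = 2π·1e+04 = 6.283e+04 rad/s.
Step 2 — Component impedances:
  R: Z = R = 21.1 Ω
  L: Z = jωL = j·6.283e+04·0.00449 = 0 + j282.1 Ω
Step 3 — Series combination: Z_total = R + L = 21.1 + j282.1 Ω = 282.9∠85.7° Ω.
Step 4 — Source phasor: V = 12∠-45.0° V = 8.485 - j8.485 V.
Step 5 — Current: I = V / Z = -0.02767 - j0.03215 A = 0.04242∠-130.7° A.
Step 6 — Complex power: S = V·I* = 0.03796 + j0.5076 VA.
Step 7 — Real power: P = Re(S) = 0.03796 W.
Step 8 — Reactive power: Q = Im(S) = 0.5076 VAR.
Step 9 — Apparent power: |S| = 0.509 VA.
Step 10 — Power factor: PF = P/|S| = 0.07458 (lagging).

(a) P = 0.03796 W  (b) Q = 0.5076 VAR  (c) S = 0.509 VA  (d) PF = 0.07458 (lagging)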